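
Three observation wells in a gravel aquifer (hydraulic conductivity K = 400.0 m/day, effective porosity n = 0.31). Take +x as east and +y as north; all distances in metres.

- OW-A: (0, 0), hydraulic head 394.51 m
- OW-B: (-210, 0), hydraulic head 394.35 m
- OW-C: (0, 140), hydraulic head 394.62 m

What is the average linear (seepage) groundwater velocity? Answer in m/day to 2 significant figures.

1.4 m/day

∂h/∂x = (394.35 − 394.51) / (-210 − 0) = +0.0007619
∂h/∂y = (394.62 − 394.51) / (140 − 0) = +0.0007857
|∇h| = √(0.0007619² + 0.0007857²) = 0.001094
Seepage velocity v = K·i/n = 400.0 × 0.001094 / 0.31 = 1.412 m/day.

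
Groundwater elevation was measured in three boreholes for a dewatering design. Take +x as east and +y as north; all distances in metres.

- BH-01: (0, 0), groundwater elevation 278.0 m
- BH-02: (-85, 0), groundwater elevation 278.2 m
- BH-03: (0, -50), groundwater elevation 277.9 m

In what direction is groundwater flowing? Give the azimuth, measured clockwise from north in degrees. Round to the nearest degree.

∂h/∂x = (278.2 − 278.0) / (-85 − 0) = -0.002353
∂h/∂y = (277.9 − 278.0) / (-50 − 0) = +0.002000
Flow direction (−∇h) has components (+0.002353 E, -0.002000 N).
Azimuth = atan2(E, N) = atan2(+0.002353, -0.002000) = 130.4° ≈ 130°.

130°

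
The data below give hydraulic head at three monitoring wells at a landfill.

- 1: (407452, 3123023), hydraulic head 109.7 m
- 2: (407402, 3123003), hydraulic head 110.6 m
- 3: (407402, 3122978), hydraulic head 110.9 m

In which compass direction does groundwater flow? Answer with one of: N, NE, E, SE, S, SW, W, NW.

Three-point gradient (reference 1): Δ to 2 = (-50, -20, +0.9), Δ to 3 = (-50, -45, +1.2).
∂h/∂x = -0.01320, ∂h/∂y = -0.01200 (det = 1250).
Flow = −∇h = (+0.01320 east, +0.01200 north), which points northeast.

NE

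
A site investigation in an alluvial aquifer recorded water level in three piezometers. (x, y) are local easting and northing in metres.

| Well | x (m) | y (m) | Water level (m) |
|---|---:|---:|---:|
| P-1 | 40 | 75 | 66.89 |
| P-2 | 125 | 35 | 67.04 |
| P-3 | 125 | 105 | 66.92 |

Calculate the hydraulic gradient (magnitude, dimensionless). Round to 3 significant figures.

0.00196

Differences from P-1: to P-2 (Δx, Δy, Δh) = (85, -40, +0.15); to P-3 = (85, 30, +0.03).
Solve a·Δx + b·Δy = Δh: det = 85·30 − 85·(-40) = 5950.
∂h/∂x = [(+0.15)·30 − (+0.03)·(-40)] / 5950 = +0.0009580
∂h/∂y = [85·(+0.03) − 85·(+0.15)] / 5950 = -0.001714
|∇h| = √(0.0009580² + -0.001714²) = 0.001964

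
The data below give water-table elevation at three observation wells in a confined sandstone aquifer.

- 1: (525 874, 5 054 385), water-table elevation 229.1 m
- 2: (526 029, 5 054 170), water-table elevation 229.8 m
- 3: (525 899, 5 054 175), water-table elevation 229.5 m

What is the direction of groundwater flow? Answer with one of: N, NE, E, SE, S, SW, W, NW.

NW

Three-point gradient (reference 1): Δ to 2 = (155, -215, +0.7), Δ to 3 = (25, -210, +0.4).
∂h/∂x = +0.002245, ∂h/∂y = -0.001638 (det = -27175).
Flow = −∇h = (-0.002245 east, +0.001638 north), which points northwest.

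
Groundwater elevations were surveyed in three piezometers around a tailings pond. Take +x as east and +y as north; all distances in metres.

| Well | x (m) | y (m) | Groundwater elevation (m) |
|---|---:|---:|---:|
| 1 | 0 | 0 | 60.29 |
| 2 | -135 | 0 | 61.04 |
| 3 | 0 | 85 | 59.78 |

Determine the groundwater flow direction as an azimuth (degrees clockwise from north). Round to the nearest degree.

∂h/∂x = (61.04 − 60.29) / (-135 − 0) = -0.005556
∂h/∂y = (59.78 − 60.29) / (85 − 0) = -0.006000
Flow direction (−∇h) has components (+0.005556 E, +0.006000 N).
Azimuth = atan2(E, N) = atan2(+0.005556, +0.006000) = 42.8° ≈ 043°.

043°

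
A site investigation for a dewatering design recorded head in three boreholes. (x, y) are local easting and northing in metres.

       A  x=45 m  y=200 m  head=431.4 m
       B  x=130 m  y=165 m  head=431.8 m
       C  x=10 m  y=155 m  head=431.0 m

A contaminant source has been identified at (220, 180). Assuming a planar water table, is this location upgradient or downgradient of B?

upgradient

Taking A as reference: B−A = (85, -35, +0.4); C−A = (-35, -45, -0.4).
Solve a·Δx + b·Δy = Δh: det = 85·(-45) − (-35)·(-35) = -5050.
∂h/∂x = [(+0.4)·(-45) − (-0.4)·(-35)] / -5050 = +0.006337
∂h/∂y = [85·(-0.4) − (-35)·(+0.4)] / -5050 = +0.003960
Head at (220, 180) = 431.4 + (+0.006337)·(175) + (+0.003960)·(-20) = 432.43 m.
That is higher than the 431.8 m at B, so the point is upgradient.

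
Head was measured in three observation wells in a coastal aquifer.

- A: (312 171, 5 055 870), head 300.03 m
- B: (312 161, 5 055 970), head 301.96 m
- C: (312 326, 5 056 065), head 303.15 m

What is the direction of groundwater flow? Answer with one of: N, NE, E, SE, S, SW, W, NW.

S

Three-point gradient (reference A): Δ to B = (-10, 100, +1.93), Δ to C = (155, 195, +3.12).
∂h/∂x = -0.003688, ∂h/∂y = +0.01893 (det = -17450).
Flow = −∇h = (+0.003688 east, -0.01893 north), which points south.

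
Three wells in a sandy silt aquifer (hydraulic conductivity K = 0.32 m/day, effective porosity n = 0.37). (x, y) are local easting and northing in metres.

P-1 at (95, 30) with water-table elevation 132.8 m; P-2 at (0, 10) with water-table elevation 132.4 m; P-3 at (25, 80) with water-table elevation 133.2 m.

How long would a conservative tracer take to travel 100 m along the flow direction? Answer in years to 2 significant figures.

With h = a·x + b·y + c and P-1 as origin, the differences give:
  (-95)·a + (-20)·b = -0.4
  (-70)·a + 50·b = +0.4
Eliminate b (×50 and ×(-20), subtract): -6150·a = -12.00 → a = ∂h/∂x = +0.001951
Back-substitute: b = ∂h/∂y = +0.01073.
|∇h| = √(0.001951² + 0.01073²) = 0.01091
Seepage velocity v = K·i/n = 0.32 × 0.01091 / 0.37 = 0.009436 m/day.
t = 100 / 0.009436 = 1.06e+04 days = 29 years.

29 years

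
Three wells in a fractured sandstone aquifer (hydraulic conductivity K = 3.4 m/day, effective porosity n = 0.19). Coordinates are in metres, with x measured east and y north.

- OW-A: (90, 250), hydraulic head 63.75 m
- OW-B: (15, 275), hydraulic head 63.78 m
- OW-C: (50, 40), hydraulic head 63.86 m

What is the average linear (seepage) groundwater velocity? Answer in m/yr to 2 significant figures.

Taking OW-A as reference: OW-B−OW-A = (-75, 25, +0.03); OW-C−OW-A = (-40, -210, +0.11).
Solve a·Δx + b·Δy = Δh: det = (-75)·(-210) − (-40)·25 = 16750.
∂h/∂x = [(+0.03)·(-210) − (+0.11)·25] / 16750 = -0.0005403
∂h/∂y = [(-75)·(+0.11) − (-40)·(+0.03)] / 16750 = -0.0004209
|∇h| = √(-0.0005403² + -0.0004209²) = 0.0006849
Seepage velocity v = K·i/n = 3.4 × 0.0006849 / 0.19 = 0.01226 m/day = 4.478 m/yr.

4.5 m/yr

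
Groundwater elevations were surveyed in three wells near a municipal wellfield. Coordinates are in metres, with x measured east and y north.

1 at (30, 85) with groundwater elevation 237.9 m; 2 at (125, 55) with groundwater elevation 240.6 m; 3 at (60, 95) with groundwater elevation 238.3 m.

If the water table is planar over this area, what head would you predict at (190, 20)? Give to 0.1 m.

Three-point gradient (reference 1): Δ to 2 = (95, -30, +2.7), Δ to 3 = (30, 10, +0.4).
∂h/∂x = +0.02108, ∂h/∂y = -0.02324 (det = 1850).
h(190, 20) = 237.9 + (+0.02108)·(160) + (-0.02324)·(-65) = 237.9 +3.373 +1.511 = 242.784 m.

242.8 m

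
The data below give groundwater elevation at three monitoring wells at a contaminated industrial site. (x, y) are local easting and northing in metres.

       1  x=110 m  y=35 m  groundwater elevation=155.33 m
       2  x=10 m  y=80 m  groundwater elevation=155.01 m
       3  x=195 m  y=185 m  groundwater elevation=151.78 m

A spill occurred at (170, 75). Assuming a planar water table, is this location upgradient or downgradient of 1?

Differences from 1: to 2 (Δx, Δy, Δh) = (-100, 45, -0.32); to 3 = (85, 150, -3.55).
Determinant of the coordinate differences = (-100)·150 − 85·45 = -18825.
∂h/∂x = [(-0.32)·150 − (-3.55)·45] / -18825 = -0.005936
∂h/∂y = [(-100)·(-3.55) − 85·(-0.32)] / -18825 = -0.02030
Head at (170, 75) = 155.33 + (-0.005936)·(60) + (-0.02030)·(40) = 154.16 m.
That is lower than the 155.33 m at 1, so the point is downgradient.

downgradient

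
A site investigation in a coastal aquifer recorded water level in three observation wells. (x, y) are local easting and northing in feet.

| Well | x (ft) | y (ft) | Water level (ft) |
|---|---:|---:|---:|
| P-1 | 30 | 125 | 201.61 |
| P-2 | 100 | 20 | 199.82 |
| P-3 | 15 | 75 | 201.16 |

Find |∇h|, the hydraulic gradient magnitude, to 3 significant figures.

Differences from P-1: to P-2 (Δx, Δy, Δh) = (70, -105, -1.79); to P-3 = (-15, -50, -0.45).
Solve a·Δx + b·Δy = Δh: det = 70·(-50) − (-15)·(-105) = -5075.
∂h/∂x = [(-1.79)·(-50) − (-0.45)·(-105)] / -5075 = -0.008325
∂h/∂y = [70·(-0.45) − (-15)·(-1.79)] / -5075 = +0.01150
|∇h| = √(-0.008325² + 0.01150²) = 0.0142

0.0142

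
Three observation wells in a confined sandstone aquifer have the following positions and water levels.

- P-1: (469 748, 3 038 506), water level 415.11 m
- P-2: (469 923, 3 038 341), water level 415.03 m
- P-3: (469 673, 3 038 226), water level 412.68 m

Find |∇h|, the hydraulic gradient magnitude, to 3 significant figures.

0.00935

With h = a·x + b·y + c and P-1 as origin, the differences give:
  175·a + (-165)·b = -0.08
  (-75)·a + (-280)·b = -2.43
Eliminate b (×(-280) and ×(-165), subtract): -61375·a = -378.550 → a = ∂h/∂x = +0.006168
Back-substitute: b = ∂h/∂y = +0.007026.
|∇h| = √(0.006168² + 0.007026²) = 0.009349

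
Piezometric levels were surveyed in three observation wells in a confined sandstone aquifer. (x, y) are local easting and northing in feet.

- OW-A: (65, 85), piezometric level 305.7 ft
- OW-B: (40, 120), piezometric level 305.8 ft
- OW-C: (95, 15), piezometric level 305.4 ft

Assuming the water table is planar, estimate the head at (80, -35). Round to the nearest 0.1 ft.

Differences from OW-A: to OW-B (Δx, Δy, Δh) = (-25, 35, +0.1); to OW-C = (30, -70, -0.3).
Solve a·Δx + b·Δy = Δh: det = (-25)·(-70) − 30·35 = 700.
∂h/∂x = [(+0.1)·(-70) − (-0.3)·35] / 700 = +0.005000
∂h/∂y = [(-25)·(-0.3) − 30·(+0.1)] / 700 = +0.006429
h(80, -35) = 305.7 + (+0.005000)·(15) + (+0.006429)·(-120) = 305.7 +0.075 -0.771 = 305.004 ft.

305.0 ft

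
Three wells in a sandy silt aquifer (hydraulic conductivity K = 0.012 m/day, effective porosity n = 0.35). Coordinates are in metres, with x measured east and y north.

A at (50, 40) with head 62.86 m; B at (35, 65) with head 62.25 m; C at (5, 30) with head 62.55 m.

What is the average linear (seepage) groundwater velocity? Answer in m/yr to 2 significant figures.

0.26 m/yr

Taking A as reference: B−A = (-15, 25, -0.61); C−A = (-45, -10, -0.31).
Determinant of the coordinate differences = (-15)·(-10) − (-45)·25 = 1275.
∂h/∂x = [(-0.61)·(-10) − (-0.31)·25] / 1275 = +0.01086
∂h/∂y = [(-15)·(-0.31) − (-45)·(-0.61)] / 1275 = -0.01788
|∇h| = √(0.01086² + -0.01788²) = 0.02092
Seepage velocity v = K·i/n = 0.012 × 0.02092 / 0.35 = 0.0007173 m/day = 0.262 m/yr.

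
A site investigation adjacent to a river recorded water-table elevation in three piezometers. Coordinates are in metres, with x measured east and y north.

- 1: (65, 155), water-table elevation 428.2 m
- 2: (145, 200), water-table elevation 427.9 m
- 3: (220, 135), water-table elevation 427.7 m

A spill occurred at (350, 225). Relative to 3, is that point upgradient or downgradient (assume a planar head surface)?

Taking 1 as reference: 2−1 = (80, 45, -0.3); 3−1 = (155, -20, -0.5).
Solve a·Δx + b·Δy = Δh: det = 80·(-20) − 155·45 = -8575.
∂h/∂x = [(-0.3)·(-20) − (-0.5)·45] / -8575 = -0.003324
∂h/∂y = [80·(-0.5) − 155·(-0.3)] / -8575 = -0.0007580
Head at (350, 225) = 428.2 + (-0.003324)·(285) + (-0.0007580)·(70) = 427.20 m.
That is lower than the 427.7 m at 3, so the point is downgradient.

downgradient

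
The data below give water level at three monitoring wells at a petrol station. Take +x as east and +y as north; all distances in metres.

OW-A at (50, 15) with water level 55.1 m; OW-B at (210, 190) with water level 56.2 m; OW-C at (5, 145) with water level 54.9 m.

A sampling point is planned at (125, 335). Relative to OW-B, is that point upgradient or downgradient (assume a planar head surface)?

downgradient

Three-point gradient (reference OW-A): Δ to OW-B = (160, 175, +1.1), Δ to OW-C = (-45, 130, -0.2).
∂h/∂x = +0.006207, ∂h/∂y = +0.0006103 (det = 28675).
Head at (125, 335) = 55.1 + (+0.006207)·(75) + (+0.0006103)·(320) = 55.76 m.
That is lower than the 56.2 m at OW-B, so the point is downgradient.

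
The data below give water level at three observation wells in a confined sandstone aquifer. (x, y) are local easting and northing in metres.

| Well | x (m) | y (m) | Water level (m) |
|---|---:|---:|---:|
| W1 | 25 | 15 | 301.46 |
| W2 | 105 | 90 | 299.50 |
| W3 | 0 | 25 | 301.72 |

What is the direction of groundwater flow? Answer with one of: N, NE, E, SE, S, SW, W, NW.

NE

With h = a·x + b·y + c and W1 as origin, the differences give:
  80·a + 75·b = -1.96
  (-25)·a + 10·b = +0.26
Eliminate b (×10 and ×75, subtract): 2675·a = -39.100 → a = ∂h/∂x = -0.01462
Back-substitute: b = ∂h/∂y = -0.01054.
Flow = −∇h = (+0.01462 east, +0.01054 north), which points northeast.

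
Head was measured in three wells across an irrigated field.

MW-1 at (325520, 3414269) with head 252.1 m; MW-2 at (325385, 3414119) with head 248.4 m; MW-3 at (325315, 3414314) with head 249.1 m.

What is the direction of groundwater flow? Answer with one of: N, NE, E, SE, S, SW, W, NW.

With h = a·x + b·y + c and MW-1 as origin, the differences give:
  (-135)·a + (-150)·b = -3.7
  (-205)·a + 45·b = -3.0
Eliminate b (×45 and ×(-150), subtract): -36825·a = -616.50 → a = ∂h/∂x = +0.01674
Back-substitute: b = ∂h/∂y = +0.009599.
Flow = −∇h = (-0.01674 east, -0.009599 north), which points southwest.

SW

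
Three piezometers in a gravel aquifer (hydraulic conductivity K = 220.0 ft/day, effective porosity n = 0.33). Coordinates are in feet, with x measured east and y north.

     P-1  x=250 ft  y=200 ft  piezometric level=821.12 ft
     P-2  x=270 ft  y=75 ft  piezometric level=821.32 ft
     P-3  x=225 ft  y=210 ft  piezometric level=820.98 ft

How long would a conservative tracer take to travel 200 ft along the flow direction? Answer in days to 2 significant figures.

Taking P-1 as reference: P-2−P-1 = (20, -125, +0.20); P-3−P-1 = (-25, 10, -0.14).
Determinant of the coordinate differences = 20·10 − (-25)·(-125) = -2925.
∂h/∂x = [(+0.20)·10 − (-0.14)·(-125)] / -2925 = +0.005299
∂h/∂y = [20·(-0.14) − (-25)·(+0.20)] / -2925 = -0.0007521
|∇h| = √(0.005299² + -0.0007521²) = 0.005352
Seepage velocity v = K·i/n = 220.0 × 0.005352 / 0.33 = 3.568 ft/day.
t = 200 / 3.568 = 56.05 days.

56 days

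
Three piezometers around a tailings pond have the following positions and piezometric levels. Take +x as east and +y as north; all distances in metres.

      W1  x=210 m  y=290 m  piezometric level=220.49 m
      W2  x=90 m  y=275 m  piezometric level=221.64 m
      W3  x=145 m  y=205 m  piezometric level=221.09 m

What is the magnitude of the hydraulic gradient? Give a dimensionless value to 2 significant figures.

Taking W1 as reference: W2−W1 = (-120, -15, +1.15); W3−W1 = (-65, -85, +0.60).
Determinant of the coordinate differences = (-120)·(-85) − (-65)·(-15) = 9225.
∂h/∂x = [(+1.15)·(-85) − (+0.60)·(-15)] / 9225 = -0.009621
∂h/∂y = [(-120)·(+0.60) − (-65)·(+1.15)] / 9225 = +0.0002981
|∇h| = √(-0.009621² + 0.0002981²) = 0.009626

0.0096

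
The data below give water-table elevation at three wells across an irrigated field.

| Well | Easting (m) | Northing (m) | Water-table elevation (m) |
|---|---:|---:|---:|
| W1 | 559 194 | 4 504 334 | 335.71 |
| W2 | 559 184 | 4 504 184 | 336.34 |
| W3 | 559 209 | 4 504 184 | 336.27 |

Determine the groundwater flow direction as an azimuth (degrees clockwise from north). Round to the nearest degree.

035°

Taking W1 as reference: W2−W1 = (-10, -150, +0.63); W3−W1 = (15, -150, +0.56).
Solve a·Δx + b·Δy = Δh: det = (-10)·(-150) − 15·(-150) = 3750.
∂h/∂x = [(+0.63)·(-150) − (+0.56)·(-150)] / 3750 = -0.002800
∂h/∂y = [(-10)·(+0.56) − 15·(+0.63)] / 3750 = -0.004013
Flow direction (−∇h) has components (+0.002800 E, +0.004013 N).
Azimuth = atan2(E, N) = atan2(+0.002800, +0.004013) = 34.9° ≈ 035°.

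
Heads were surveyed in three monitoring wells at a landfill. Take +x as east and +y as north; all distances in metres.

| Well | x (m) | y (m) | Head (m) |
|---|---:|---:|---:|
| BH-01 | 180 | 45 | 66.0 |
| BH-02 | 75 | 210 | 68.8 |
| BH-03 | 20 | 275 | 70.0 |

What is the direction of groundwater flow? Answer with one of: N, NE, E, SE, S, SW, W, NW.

Differences from BH-01: to BH-02 (Δx, Δy, Δh) = (-105, 165, +2.8); to BH-03 = (-160, 230, +4.0).
Determinant of the coordinate differences = (-105)·230 − (-160)·165 = 2250.
∂h/∂x = [(+2.8)·230 − (+4.0)·165] / 2250 = -0.007111
∂h/∂y = [(-105)·(+4.0) − (-160)·(+2.8)] / 2250 = +0.01244
Flow = −∇h = (+0.007111 east, -0.01244 north), which points southeast.

SE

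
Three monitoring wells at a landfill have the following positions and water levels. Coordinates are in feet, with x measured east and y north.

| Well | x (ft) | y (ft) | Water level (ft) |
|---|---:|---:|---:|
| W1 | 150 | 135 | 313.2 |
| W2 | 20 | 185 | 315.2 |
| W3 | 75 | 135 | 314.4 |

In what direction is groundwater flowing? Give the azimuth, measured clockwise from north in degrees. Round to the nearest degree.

084°

Taking W1 as reference: W2−W1 = (-130, 50, +2.0); W3−W1 = (-75, 0, +1.2).
Solve a·Δx + b·Δy = Δh: det = (-130)·0 − (-75)·50 = 3750.
∂h/∂x = [(+2.0)·0 − (+1.2)·50] / 3750 = -0.01600
∂h/∂y = [(-130)·(+1.2) − (-75)·(+2.0)] / 3750 = -0.001600
Flow direction (−∇h) has components (+0.01600 E, +0.001600 N).
Azimuth = atan2(E, N) = atan2(+0.01600, +0.001600) = 84.3° ≈ 084°.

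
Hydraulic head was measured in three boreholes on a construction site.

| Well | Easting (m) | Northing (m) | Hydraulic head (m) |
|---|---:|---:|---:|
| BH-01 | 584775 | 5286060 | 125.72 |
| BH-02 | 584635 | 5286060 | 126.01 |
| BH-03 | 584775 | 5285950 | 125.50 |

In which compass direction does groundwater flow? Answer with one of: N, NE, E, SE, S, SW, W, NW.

∂h/∂x = (126.01 − 125.72) / (584635 − 584775) = -0.002071
∂h/∂y = (125.50 − 125.72) / (5285950 − 5286060) = +0.002000
Flow = −∇h = (+0.002071 east, -0.002000 north), which points southeast.

SE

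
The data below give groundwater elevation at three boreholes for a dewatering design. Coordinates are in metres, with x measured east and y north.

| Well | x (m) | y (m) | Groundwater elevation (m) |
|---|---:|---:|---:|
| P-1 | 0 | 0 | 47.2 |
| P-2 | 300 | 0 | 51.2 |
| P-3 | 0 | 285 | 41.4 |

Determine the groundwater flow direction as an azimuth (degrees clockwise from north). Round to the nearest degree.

327°

∂h/∂x = (51.2 − 47.2) / (300 − 0) = +0.01333
∂h/∂y = (41.4 − 47.2) / (285 − 0) = -0.02035
Flow direction (−∇h) has components (-0.01333 E, +0.02035 N).
Azimuth = atan2(E, N) = atan2(-0.01333, +0.02035) = 326.8° ≈ 327°.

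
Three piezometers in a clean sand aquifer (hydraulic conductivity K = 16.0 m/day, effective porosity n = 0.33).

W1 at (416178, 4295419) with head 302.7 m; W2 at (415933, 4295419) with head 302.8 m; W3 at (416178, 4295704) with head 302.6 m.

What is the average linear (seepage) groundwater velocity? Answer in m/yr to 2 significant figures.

9.5 m/yr

∂h/∂x = (302.8 − 302.7) / (415933 − 416178) = -0.0004082
∂h/∂y = (302.6 − 302.7) / (4295704 − 4295419) = -0.0003509
|∇h| = √(-0.0004082² + -0.0003509²) = 0.0005383
Seepage velocity v = K·i/n = 16.0 × 0.0005383 / 0.33 = 0.0261 m/day = 9.533 m/yr.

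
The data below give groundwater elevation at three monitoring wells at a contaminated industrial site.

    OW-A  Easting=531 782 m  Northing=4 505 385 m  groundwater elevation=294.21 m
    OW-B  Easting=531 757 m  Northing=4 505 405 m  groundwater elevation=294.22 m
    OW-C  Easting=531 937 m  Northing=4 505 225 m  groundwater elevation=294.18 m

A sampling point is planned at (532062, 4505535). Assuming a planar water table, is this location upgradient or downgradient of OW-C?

downgradient

With h = a·x + b·y + c and OW-A as origin, the differences give:
  (-25)·a + 20·b = +0.01
  155·a + (-160)·b = -0.03
Eliminate b (×(-160) and ×20, subtract): 900·a = -1.000 → a = ∂h/∂x = -0.001111
Back-substitute: b = ∂h/∂y = -0.0008889.
Head at (532062, 4505535) = 294.21 + (-0.001111)·(280) + (-0.0008889)·(150) = 293.77 m.
That is lower than the 294.18 m at OW-C, so the point is downgradient.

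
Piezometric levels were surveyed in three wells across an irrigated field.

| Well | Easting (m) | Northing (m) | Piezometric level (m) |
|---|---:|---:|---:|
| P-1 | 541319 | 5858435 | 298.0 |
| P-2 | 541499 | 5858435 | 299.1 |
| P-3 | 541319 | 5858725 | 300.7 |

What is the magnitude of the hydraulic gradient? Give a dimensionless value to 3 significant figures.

∂h/∂x = (299.1 − 298.0) / (541499 − 541319) = +0.006111
∂h/∂y = (300.7 − 298.0) / (5858725 − 5858435) = +0.009310
|∇h| = √(0.006111² + 0.009310²) = 0.01114

0.0111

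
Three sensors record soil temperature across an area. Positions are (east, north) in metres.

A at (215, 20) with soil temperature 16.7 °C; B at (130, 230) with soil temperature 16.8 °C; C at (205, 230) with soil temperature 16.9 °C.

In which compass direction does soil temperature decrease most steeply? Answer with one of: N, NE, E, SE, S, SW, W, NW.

SW

With T = a·x + b·y + c and A as origin, the differences give:
  (-85)·a + 210·b = +0.1
  (-10)·a + 210·b = +0.2
Eliminate b (×210 and ×210, subtract): -15750·a = -21.00 → a = ∂T/∂x = +0.001333
Back-substitute: b = ∂T/∂y = +0.001016.
Steepest decrease is along −∇f = (-0.001333 E, -0.001016 N) → southwest.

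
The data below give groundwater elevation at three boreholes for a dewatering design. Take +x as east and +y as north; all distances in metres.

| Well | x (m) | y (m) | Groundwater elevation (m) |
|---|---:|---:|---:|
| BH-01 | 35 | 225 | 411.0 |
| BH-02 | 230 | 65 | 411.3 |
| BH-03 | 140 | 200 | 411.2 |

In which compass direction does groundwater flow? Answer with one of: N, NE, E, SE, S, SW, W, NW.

Taking BH-01 as reference: BH-02−BH-01 = (195, -160, +0.3); BH-03−BH-01 = (105, -25, +0.2).
Solve a·Δx + b·Δy = Δh: det = 195·(-25) − 105·(-160) = 11925.
∂h/∂x = [(+0.3)·(-25) − (+0.2)·(-160)] / 11925 = +0.002055
∂h/∂y = [195·(+0.2) − 105·(+0.3)] / 11925 = +0.0006289
Flow = −∇h = (-0.002055 east, -0.0006289 north), which points west.

W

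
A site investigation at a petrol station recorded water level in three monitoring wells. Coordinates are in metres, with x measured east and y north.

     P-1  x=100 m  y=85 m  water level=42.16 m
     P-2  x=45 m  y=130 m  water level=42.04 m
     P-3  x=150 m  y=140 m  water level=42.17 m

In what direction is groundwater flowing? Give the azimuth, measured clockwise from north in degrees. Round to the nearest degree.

Three-point gradient (reference P-1): Δ to P-2 = (-55, 45, -0.12), Δ to P-3 = (50, 55, +0.01).
∂h/∂x = +0.001336, ∂h/∂y = -0.001033 (det = -5275).
Flow direction (−∇h) has components (-0.001336 E, +0.001033 N).
Azimuth = atan2(E, N) = atan2(-0.001336, +0.001033) = 307.7° ≈ 308°.

308°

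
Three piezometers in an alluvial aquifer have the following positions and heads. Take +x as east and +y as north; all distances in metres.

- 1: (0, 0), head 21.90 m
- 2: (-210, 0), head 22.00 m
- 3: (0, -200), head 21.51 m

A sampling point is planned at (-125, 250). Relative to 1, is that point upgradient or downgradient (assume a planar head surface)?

∂h/∂x = (22.00 − 21.90) / (-210 − 0) = -0.0004762
∂h/∂y = (21.51 − 21.90) / (-200 − 0) = +0.001950
Head at (-125, 250) = 21.90 + (-0.0004762)·(-125) + (+0.001950)·(250) = 22.45 m.
That is higher than the 21.90 m at 1, so the point is upgradient.

upgradient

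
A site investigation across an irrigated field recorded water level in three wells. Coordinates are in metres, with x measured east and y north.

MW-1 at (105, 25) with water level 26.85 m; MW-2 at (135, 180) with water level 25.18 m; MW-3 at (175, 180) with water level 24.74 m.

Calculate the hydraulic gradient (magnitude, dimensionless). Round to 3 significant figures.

Differences from MW-1: to MW-2 (Δx, Δy, Δh) = (30, 155, -1.67); to MW-3 = (70, 155, -2.11).
Solve a·Δx + b·Δy = Δh: det = 30·155 − 70·155 = -6200.
∂h/∂x = [(-1.67)·155 − (-2.11)·155] / -6200 = -0.01100
∂h/∂y = [30·(-2.11) − 70·(-1.67)] / -6200 = -0.008645
|∇h| = √(-0.01100² + -0.008645²) = 0.01399

0.0140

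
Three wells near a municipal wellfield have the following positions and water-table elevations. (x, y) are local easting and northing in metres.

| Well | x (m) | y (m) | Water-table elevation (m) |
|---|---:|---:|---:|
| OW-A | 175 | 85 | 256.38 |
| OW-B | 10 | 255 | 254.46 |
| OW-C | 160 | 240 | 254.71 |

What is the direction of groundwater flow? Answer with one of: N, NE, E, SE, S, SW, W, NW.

N

Differences from OW-A: to OW-B (Δx, Δy, Δh) = (-165, 170, -1.92); to OW-C = (-15, 155, -1.67).
Solve a·Δx + b·Δy = Δh: det = (-165)·155 − (-15)·170 = -23025.
∂h/∂x = [(-1.92)·155 − (-1.67)·170] / -23025 = +0.0005950
∂h/∂y = [(-165)·(-1.67) − (-15)·(-1.92)] / -23025 = -0.01072
Flow = −∇h = (-0.0005950 east, +0.01072 north), which points north.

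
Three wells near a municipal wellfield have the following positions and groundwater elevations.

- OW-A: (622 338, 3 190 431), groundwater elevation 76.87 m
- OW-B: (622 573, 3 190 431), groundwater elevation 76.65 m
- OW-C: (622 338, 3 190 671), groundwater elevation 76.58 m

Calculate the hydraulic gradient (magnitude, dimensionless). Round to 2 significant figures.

∂h/∂x = (76.65 − 76.87) / (622573 − 622338) = -0.0009362
∂h/∂y = (76.58 − 76.87) / (3190671 − 3190431) = -0.001208
|∇h| = √(-0.0009362² + -0.001208²) = 0.001528

0.0015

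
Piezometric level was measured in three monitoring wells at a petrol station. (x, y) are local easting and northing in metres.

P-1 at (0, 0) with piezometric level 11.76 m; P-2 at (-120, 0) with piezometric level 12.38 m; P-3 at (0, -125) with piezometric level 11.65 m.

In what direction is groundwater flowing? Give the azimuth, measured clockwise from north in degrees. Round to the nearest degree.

∂h/∂x = (12.38 − 11.76) / (-120 − 0) = -0.005167
∂h/∂y = (11.65 − 11.76) / (-125 − 0) = +0.0008800
Flow direction (−∇h) has components (+0.005167 E, -0.0008800 N).
Azimuth = atan2(E, N) = atan2(+0.005167, -0.0008800) = 99.7° ≈ 100°.

100°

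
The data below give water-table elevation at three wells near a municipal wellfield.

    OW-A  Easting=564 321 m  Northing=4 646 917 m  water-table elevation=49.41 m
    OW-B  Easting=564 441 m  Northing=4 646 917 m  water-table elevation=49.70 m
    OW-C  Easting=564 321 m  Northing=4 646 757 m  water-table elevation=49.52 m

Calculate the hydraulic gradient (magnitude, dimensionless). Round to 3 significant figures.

∂h/∂x = (49.70 − 49.41) / (564441 − 564321) = +0.002417
∂h/∂y = (49.52 − 49.41) / (4646757 − 4646917) = -0.0006875
|∇h| = √(0.002417² + -0.0006875²) = 0.002513

0.00251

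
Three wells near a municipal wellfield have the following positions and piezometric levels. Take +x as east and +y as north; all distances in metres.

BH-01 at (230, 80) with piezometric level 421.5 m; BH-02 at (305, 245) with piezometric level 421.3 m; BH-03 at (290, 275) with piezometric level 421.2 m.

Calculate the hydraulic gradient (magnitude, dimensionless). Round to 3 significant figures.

Three-point gradient (reference BH-01): Δ to BH-02 = (75, 165, -0.2), Δ to BH-03 = (60, 195, -0.3).
∂h/∂x = +0.002222, ∂h/∂y = -0.002222 (det = 4725).
|∇h| = √(0.002222² + -0.002222²) = 0.003142

0.00314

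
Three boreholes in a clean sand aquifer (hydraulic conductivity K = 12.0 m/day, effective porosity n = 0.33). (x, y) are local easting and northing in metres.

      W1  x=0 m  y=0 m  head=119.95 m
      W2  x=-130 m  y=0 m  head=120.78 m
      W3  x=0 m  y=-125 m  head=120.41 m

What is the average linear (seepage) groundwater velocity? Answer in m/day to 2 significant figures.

0.27 m/day

∂h/∂x = (120.78 − 119.95) / (-130 − 0) = -0.006385
∂h/∂y = (120.41 − 119.95) / (-125 − 0) = -0.003680
|∇h| = √(-0.006385² + -0.003680²) = 0.00737
Seepage velocity v = K·i/n = 12.0 × 0.00737 / 0.33 = 0.268 m/day.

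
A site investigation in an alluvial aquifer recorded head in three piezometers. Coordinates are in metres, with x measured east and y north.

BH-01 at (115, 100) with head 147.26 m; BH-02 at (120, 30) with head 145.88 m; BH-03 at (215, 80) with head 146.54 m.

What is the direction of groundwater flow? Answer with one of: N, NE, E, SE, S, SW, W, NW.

S

Taking BH-01 as reference: BH-02−BH-01 = (5, -70, -1.38); BH-03−BH-01 = (100, -20, -0.72).
Determinant of the coordinate differences = 5·(-20) − 100·(-70) = 6900.
∂h/∂x = [(-1.38)·(-20) − (-0.72)·(-70)] / 6900 = -0.003304
∂h/∂y = [5·(-0.72) − 100·(-1.38)] / 6900 = +0.01948
Flow = −∇h = (+0.003304 east, -0.01948 north), which points south.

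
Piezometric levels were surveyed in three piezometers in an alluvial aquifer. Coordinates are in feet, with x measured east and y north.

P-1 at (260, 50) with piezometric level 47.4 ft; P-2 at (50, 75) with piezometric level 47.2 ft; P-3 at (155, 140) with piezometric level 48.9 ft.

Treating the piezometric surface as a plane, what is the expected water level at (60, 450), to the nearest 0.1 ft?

55.0 ft

With h = a·x + b·y + c and P-1 as origin, the differences give:
  (-210)·a + 25·b = -0.2
  (-105)·a + 90·b = +1.5
Eliminate b (×90 and ×25, subtract): -16275·a = -55.50 → a = ∂h/∂x = +0.003410
Back-substitute: b = ∂h/∂y = +0.02065.
h(60, 450) = 47.4 + (+0.003410)·(-200) + (+0.02065)·(400) = 47.4 -0.682 +8.258 = 54.976 ft.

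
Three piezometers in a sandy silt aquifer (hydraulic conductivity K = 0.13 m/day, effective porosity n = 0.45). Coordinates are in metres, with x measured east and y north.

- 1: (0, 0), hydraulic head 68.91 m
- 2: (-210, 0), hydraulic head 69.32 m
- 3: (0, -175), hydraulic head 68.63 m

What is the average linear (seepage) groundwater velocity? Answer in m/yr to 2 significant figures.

∂h/∂x = (69.32 − 68.91) / (-210 − 0) = -0.001952
∂h/∂y = (68.63 − 68.91) / (-175 − 0) = +0.001600
|∇h| = √(-0.001952² + 0.001600²) = 0.002524
Seepage velocity v = K·i/n = 0.13 × 0.002524 / 0.45 = 0.0007292 m/day = 0.2663 m/yr.

0.27 m/yr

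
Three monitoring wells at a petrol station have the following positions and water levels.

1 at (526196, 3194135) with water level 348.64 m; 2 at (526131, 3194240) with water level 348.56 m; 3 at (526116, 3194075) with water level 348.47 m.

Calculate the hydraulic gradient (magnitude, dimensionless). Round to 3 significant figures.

0.00188

With h = a·x + b·y + c and 1 as origin, the differences give:
  (-65)·a + 105·b = -0.08
  (-80)·a + (-60)·b = -0.17
Eliminate b (×(-60) and ×105, subtract): 12300·a = 22.650 → a = ∂h/∂x = +0.001841
Back-substitute: b = ∂h/∂y = +0.0003780.
|∇h| = √(0.001841² + 0.0003780²) = 0.001879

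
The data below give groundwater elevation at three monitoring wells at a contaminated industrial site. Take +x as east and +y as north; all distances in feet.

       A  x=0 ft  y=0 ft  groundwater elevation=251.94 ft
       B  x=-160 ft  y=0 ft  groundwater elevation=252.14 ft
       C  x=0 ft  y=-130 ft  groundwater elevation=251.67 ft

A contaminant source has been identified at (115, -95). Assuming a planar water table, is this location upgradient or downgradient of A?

downgradient

∂h/∂x = (252.14 − 251.94) / (-160 − 0) = -0.001250
∂h/∂y = (251.67 − 251.94) / (-130 − 0) = +0.002077
Head at (115, -95) = 251.94 + (-0.001250)·(115) + (+0.002077)·(-95) = 251.60 ft.
That is lower than the 251.94 ft at A, so the point is downgradient.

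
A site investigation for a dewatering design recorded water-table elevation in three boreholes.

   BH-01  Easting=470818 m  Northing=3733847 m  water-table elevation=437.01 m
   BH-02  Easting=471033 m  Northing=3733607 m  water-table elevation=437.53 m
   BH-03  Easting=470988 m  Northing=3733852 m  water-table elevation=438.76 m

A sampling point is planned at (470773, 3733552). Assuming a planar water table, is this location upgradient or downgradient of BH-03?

downgradient

With h = a·x + b·y + c and BH-01 as origin, the differences give:
  215·a + (-240)·b = +0.52
  170·a + 5·b = +1.75
Eliminate b (×5 and ×(-240), subtract): 41875·a = 422.600 → a = ∂h/∂x = +0.01009
Back-substitute: b = ∂h/∂y = +0.006874.
Head at (470773, 3733552) = 437.01 + (+0.01009)·(-45) + (+0.006874)·(-295) = 434.53 m.
That is lower than the 438.76 m at BH-03, so the point is downgradient.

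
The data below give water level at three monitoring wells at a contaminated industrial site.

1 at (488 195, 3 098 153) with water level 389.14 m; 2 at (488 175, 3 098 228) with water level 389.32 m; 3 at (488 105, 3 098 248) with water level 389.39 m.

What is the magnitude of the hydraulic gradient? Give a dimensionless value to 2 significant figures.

Differences from 1: to 2 (Δx, Δy, Δh) = (-20, 75, +0.18); to 3 = (-90, 95, +0.25).
Solve a·Δx + b·Δy = Δh: det = (-20)·95 − (-90)·75 = 4850.
∂h/∂x = [(+0.18)·95 − (+0.25)·75] / 4850 = -0.0003402
∂h/∂y = [(-20)·(+0.25) − (-90)·(+0.18)] / 4850 = +0.002309
|∇h| = √(-0.0003402² + 0.002309²) = 0.002334

0.0023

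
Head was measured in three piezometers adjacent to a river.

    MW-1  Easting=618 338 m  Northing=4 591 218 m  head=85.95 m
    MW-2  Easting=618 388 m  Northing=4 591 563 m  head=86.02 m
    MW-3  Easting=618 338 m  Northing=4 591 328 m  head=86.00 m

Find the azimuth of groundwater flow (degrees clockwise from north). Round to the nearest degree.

105°

Differences from MW-1: to MW-2 (Δx, Δy, Δh) = (50, 345, +0.07); to MW-3 = (0, 110, +0.05).
Determinant of the coordinate differences = 50·110 − 0·345 = 5500.
∂h/∂x = [(+0.07)·110 − (+0.05)·345] / 5500 = -0.001736
∂h/∂y = [50·(+0.05) − 0·(+0.07)] / 5500 = +0.0004545
Flow direction (−∇h) has components (+0.001736 E, -0.0004545 N).
Azimuth = atan2(E, N) = atan2(+0.001736, -0.0004545) = 104.7° ≈ 105°.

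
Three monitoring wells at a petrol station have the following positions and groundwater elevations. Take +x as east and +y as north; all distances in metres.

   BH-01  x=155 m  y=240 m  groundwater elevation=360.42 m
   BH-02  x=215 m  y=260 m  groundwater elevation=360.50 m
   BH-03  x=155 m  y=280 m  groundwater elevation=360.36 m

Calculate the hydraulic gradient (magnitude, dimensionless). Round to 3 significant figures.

0.00237

With h = a·x + b·y + c and BH-01 as origin, the differences give:
  60·a + 20·b = +0.08
  0·a + 40·b = -0.06
Eliminate b (×40 and ×20, subtract): 2400·a = 4.400 → a = ∂h/∂x = +0.001833
Back-substitute: b = ∂h/∂y = -0.001500.
|∇h| = √(0.001833² + -0.001500²) = 0.002369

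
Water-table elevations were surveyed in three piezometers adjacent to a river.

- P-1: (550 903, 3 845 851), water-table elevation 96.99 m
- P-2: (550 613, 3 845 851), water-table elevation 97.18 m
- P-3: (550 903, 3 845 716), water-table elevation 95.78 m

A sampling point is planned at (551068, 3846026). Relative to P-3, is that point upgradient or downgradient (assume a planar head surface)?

upgradient

∂h/∂x = (97.18 − 96.99) / (550613 − 550903) = -0.0006552
∂h/∂y = (95.78 − 96.99) / (3845716 − 3845851) = +0.008963
Head at (551068, 3846026) = 96.99 + (-0.0006552)·(165) + (+0.008963)·(175) = 98.45 m.
That is higher than the 95.78 m at P-3, so the point is upgradient.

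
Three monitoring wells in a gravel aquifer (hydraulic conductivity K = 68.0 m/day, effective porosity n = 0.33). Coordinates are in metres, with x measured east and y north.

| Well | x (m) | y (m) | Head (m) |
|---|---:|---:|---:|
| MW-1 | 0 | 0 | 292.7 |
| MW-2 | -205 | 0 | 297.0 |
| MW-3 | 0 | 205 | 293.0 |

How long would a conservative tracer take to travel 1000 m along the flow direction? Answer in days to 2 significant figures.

230 days

∂h/∂x = (297.0 − 292.7) / (-205 − 0) = -0.02098
∂h/∂y = (293.0 − 292.7) / (205 − 0) = +0.001463
|∇h| = √(-0.02098² + 0.001463²) = 0.02103
Seepage velocity v = K·i/n = 68.0 × 0.02103 / 0.33 = 4.333 m/day.
t = 1000 / 4.333 = 230.8 days.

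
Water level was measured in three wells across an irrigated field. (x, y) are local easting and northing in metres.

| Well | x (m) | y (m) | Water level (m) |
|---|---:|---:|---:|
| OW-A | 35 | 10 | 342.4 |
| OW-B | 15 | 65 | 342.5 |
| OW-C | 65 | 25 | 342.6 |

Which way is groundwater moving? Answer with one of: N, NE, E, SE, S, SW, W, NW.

With h = a·x + b·y + c and OW-A as origin, the differences give:
  (-20)·a + 55·b = +0.1
  30·a + 15·b = +0.2
Eliminate b (×15 and ×55, subtract): -1950·a = -9.50 → a = ∂h/∂x = +0.004872
Back-substitute: b = ∂h/∂y = +0.003590.
Flow = −∇h = (-0.004872 east, -0.003590 north), which points southwest.

SW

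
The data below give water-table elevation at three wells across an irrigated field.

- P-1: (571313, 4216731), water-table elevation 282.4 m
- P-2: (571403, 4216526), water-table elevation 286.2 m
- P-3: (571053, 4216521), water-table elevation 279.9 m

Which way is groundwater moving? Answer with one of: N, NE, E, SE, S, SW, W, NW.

NW

With h = a·x + b·y + c and P-1 as origin, the differences give:
  90·a + (-205)·b = +3.8
  (-260)·a + (-210)·b = -2.5
Eliminate b (×(-210) and ×(-205), subtract): -72200·a = -1310.50 → a = ∂h/∂x = +0.01815
Back-substitute: b = ∂h/∂y = -0.01057.
Flow = −∇h = (-0.01815 east, +0.01057 north), which points northwest.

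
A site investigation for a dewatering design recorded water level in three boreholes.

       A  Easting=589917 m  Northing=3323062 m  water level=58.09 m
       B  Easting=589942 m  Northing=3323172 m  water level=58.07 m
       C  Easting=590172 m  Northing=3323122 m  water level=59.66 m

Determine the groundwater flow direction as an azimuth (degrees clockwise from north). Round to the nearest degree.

Three-point gradient (reference A): Δ to B = (25, 110, -0.02), Δ to C = (255, 60, +1.57).
∂h/∂x = +0.006550, ∂h/∂y = -0.001670 (det = -26550).
Flow direction (−∇h) has components (-0.006550 E, +0.001670 N).
Azimuth = atan2(E, N) = atan2(-0.006550, +0.001670) = 284.3° ≈ 284°.

284°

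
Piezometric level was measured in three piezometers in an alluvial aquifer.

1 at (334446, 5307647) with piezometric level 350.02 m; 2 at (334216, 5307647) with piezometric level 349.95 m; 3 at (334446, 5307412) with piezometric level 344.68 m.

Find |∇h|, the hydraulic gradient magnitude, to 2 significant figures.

0.023

∂h/∂x = (349.95 − 350.02) / (334216 − 334446) = +0.0003043
∂h/∂y = (344.68 − 350.02) / (5307412 − 5307647) = +0.02272
|∇h| = √(0.0003043² + 0.02272²) = 0.02272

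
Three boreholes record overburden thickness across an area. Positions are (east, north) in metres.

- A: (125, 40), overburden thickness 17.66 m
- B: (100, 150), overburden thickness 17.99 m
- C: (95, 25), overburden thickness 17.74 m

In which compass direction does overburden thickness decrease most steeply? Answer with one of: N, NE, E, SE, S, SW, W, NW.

SE

Taking A as reference: B−A = (-25, 110, +0.33); C−A = (-30, -15, +0.08).
Determinant of the coordinate differences = (-25)·(-15) − (-30)·110 = 3675.
∂d/∂x = [(+0.33)·(-15) − (+0.08)·110] / 3675 = -0.003741
∂d/∂y = [(-25)·(+0.08) − (-30)·(+0.33)] / 3675 = +0.002150
Steepest decrease is along −∇f = (+0.003741 E, -0.002150 N) → southeast.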